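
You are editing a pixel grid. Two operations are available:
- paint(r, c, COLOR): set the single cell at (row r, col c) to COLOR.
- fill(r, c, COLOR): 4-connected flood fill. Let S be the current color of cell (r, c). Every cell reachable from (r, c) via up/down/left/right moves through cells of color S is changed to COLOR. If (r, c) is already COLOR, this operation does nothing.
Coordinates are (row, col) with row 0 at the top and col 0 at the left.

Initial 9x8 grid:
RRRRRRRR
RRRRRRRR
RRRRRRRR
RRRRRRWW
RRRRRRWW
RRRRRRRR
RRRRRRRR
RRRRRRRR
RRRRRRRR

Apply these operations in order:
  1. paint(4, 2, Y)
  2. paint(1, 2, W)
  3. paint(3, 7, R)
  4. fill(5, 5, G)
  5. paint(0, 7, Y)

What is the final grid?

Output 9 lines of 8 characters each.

After op 1 paint(4,2,Y):
RRRRRRRR
RRRRRRRR
RRRRRRRR
RRRRRRWW
RRYRRRWW
RRRRRRRR
RRRRRRRR
RRRRRRRR
RRRRRRRR
After op 2 paint(1,2,W):
RRRRRRRR
RRWRRRRR
RRRRRRRR
RRRRRRWW
RRYRRRWW
RRRRRRRR
RRRRRRRR
RRRRRRRR
RRRRRRRR
After op 3 paint(3,7,R):
RRRRRRRR
RRWRRRRR
RRRRRRRR
RRRRRRWR
RRYRRRWW
RRRRRRRR
RRRRRRRR
RRRRRRRR
RRRRRRRR
After op 4 fill(5,5,G) [67 cells changed]:
GGGGGGGG
GGWGGGGG
GGGGGGGG
GGGGGGWG
GGYGGGWW
GGGGGGGG
GGGGGGGG
GGGGGGGG
GGGGGGGG
After op 5 paint(0,7,Y):
GGGGGGGY
GGWGGGGG
GGGGGGGG
GGGGGGWG
GGYGGGWW
GGGGGGGG
GGGGGGGG
GGGGGGGG
GGGGGGGG

Answer: GGGGGGGY
GGWGGGGG
GGGGGGGG
GGGGGGWG
GGYGGGWW
GGGGGGGG
GGGGGGGG
GGGGGGGG
GGGGGGGG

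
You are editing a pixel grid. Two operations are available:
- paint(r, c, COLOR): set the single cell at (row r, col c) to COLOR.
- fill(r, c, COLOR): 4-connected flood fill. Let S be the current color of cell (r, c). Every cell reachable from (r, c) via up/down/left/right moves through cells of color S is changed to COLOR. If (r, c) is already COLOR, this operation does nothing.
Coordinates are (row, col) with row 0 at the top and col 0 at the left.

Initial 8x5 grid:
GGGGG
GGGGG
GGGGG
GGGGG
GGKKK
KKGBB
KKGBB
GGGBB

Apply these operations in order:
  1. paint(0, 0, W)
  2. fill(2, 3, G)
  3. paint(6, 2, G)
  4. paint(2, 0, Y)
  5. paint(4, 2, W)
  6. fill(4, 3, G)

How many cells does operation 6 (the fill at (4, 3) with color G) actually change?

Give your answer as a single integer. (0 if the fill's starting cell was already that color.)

Answer: 2

Derivation:
After op 1 paint(0,0,W):
WGGGG
GGGGG
GGGGG
GGGGG
GGKKK
KKGBB
KKGBB
GGGBB
After op 2 fill(2,3,G) [0 cells changed]:
WGGGG
GGGGG
GGGGG
GGGGG
GGKKK
KKGBB
KKGBB
GGGBB
After op 3 paint(6,2,G):
WGGGG
GGGGG
GGGGG
GGGGG
GGKKK
KKGBB
KKGBB
GGGBB
After op 4 paint(2,0,Y):
WGGGG
GGGGG
YGGGG
GGGGG
GGKKK
KKGBB
KKGBB
GGGBB
After op 5 paint(4,2,W):
WGGGG
GGGGG
YGGGG
GGGGG
GGWKK
KKGBB
KKGBB
GGGBB
After op 6 fill(4,3,G) [2 cells changed]:
WGGGG
GGGGG
YGGGG
GGGGG
GGWGG
KKGBB
KKGBB
GGGBB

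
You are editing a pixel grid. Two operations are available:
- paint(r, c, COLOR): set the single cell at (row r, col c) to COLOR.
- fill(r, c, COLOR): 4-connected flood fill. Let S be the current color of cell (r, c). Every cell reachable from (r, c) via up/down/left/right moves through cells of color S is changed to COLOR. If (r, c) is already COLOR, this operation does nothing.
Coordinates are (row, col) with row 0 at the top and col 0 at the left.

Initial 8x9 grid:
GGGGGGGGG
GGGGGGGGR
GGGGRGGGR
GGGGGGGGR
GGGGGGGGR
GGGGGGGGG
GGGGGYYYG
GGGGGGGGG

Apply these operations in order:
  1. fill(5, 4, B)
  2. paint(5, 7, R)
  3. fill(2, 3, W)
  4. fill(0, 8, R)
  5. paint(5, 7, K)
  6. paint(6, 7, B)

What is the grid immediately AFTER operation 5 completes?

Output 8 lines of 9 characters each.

Answer: RRRRRRRRR
RRRRRRRRR
RRRRRRRRR
RRRRRRRRR
RRRRRRRRR
RRRRRRRKR
RRRRRYYYR
RRRRRRRRR

Derivation:
After op 1 fill(5,4,B) [64 cells changed]:
BBBBBBBBB
BBBBBBBBR
BBBBRBBBR
BBBBBBBBR
BBBBBBBBR
BBBBBBBBB
BBBBBYYYB
BBBBBBBBB
After op 2 paint(5,7,R):
BBBBBBBBB
BBBBBBBBR
BBBBRBBBR
BBBBBBBBR
BBBBBBBBR
BBBBBBBRB
BBBBBYYYB
BBBBBBBBB
After op 3 fill(2,3,W) [63 cells changed]:
WWWWWWWWW
WWWWWWWWR
WWWWRWWWR
WWWWWWWWR
WWWWWWWWR
WWWWWWWRW
WWWWWYYYW
WWWWWWWWW
After op 4 fill(0,8,R) [63 cells changed]:
RRRRRRRRR
RRRRRRRRR
RRRRRRRRR
RRRRRRRRR
RRRRRRRRR
RRRRRRRRR
RRRRRYYYR
RRRRRRRRR
After op 5 paint(5,7,K):
RRRRRRRRR
RRRRRRRRR
RRRRRRRRR
RRRRRRRRR
RRRRRRRRR
RRRRRRRKR
RRRRRYYYR
RRRRRRRRR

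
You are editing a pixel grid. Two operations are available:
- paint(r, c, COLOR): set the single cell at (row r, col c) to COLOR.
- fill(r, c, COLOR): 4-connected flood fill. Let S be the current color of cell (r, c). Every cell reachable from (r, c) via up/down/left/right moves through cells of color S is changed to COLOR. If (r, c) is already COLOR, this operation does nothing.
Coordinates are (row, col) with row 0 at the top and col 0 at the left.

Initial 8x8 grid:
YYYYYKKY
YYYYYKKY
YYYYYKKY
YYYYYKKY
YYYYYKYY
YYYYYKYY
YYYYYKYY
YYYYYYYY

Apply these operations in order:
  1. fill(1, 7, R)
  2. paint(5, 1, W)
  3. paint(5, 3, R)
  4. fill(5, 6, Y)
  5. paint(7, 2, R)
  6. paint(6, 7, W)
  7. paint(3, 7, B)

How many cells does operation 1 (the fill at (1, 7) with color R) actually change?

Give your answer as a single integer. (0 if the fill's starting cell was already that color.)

After op 1 fill(1,7,R) [53 cells changed]:
RRRRRKKR
RRRRRKKR
RRRRRKKR
RRRRRKKR
RRRRRKRR
RRRRRKRR
RRRRRKRR
RRRRRRRR

Answer: 53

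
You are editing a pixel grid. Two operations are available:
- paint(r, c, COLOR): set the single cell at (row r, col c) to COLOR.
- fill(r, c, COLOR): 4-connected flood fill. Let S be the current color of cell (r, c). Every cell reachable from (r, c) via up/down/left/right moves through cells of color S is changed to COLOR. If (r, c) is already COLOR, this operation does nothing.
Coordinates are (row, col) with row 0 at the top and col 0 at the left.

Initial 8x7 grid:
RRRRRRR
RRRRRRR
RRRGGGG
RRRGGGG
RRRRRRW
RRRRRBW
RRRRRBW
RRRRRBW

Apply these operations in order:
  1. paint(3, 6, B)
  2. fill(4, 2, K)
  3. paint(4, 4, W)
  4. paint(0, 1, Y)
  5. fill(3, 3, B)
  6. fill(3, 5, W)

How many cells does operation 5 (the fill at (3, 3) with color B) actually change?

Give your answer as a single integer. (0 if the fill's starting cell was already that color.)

Answer: 7

Derivation:
After op 1 paint(3,6,B):
RRRRRRR
RRRRRRR
RRRGGGG
RRRGGGB
RRRRRRW
RRRRRBW
RRRRRBW
RRRRRBW
After op 2 fill(4,2,K) [41 cells changed]:
KKKKKKK
KKKKKKK
KKKGGGG
KKKGGGB
KKKKKKW
KKKKKBW
KKKKKBW
KKKKKBW
After op 3 paint(4,4,W):
KKKKKKK
KKKKKKK
KKKGGGG
KKKGGGB
KKKKWKW
KKKKKBW
KKKKKBW
KKKKKBW
After op 4 paint(0,1,Y):
KYKKKKK
KKKKKKK
KKKGGGG
KKKGGGB
KKKKWKW
KKKKKBW
KKKKKBW
KKKKKBW
After op 5 fill(3,3,B) [7 cells changed]:
KYKKKKK
KKKKKKK
KKKBBBB
KKKBBBB
KKKKWKW
KKKKKBW
KKKKKBW
KKKKKBW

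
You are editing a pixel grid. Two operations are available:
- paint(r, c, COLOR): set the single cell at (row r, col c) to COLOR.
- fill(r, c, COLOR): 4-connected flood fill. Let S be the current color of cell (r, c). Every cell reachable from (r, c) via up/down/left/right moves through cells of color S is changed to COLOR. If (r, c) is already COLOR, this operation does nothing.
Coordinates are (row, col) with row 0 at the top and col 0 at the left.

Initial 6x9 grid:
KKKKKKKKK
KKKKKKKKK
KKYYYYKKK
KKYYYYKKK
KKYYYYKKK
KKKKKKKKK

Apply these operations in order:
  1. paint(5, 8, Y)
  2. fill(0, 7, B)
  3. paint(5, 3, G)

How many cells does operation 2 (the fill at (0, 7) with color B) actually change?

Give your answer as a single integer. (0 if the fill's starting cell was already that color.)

Answer: 41

Derivation:
After op 1 paint(5,8,Y):
KKKKKKKKK
KKKKKKKKK
KKYYYYKKK
KKYYYYKKK
KKYYYYKKK
KKKKKKKKY
After op 2 fill(0,7,B) [41 cells changed]:
BBBBBBBBB
BBBBBBBBB
BBYYYYBBB
BBYYYYBBB
BBYYYYBBB
BBBBBBBBY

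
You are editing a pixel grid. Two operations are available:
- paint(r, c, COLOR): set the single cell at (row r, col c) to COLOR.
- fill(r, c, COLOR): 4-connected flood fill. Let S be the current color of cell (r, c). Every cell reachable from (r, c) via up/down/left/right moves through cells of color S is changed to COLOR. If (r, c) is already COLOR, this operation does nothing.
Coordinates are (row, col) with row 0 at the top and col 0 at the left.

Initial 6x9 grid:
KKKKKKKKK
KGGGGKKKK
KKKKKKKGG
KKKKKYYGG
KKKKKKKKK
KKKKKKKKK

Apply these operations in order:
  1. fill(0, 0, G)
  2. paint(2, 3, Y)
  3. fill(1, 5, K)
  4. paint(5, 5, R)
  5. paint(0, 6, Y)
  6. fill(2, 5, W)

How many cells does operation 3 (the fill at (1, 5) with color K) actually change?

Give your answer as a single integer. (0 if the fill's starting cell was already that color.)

After op 1 fill(0,0,G) [44 cells changed]:
GGGGGGGGG
GGGGGGGGG
GGGGGGGGG
GGGGGYYGG
GGGGGGGGG
GGGGGGGGG
After op 2 paint(2,3,Y):
GGGGGGGGG
GGGGGGGGG
GGGYGGGGG
GGGGGYYGG
GGGGGGGGG
GGGGGGGGG
After op 3 fill(1,5,K) [51 cells changed]:
KKKKKKKKK
KKKKKKKKK
KKKYKKKKK
KKKKKYYKK
KKKKKKKKK
KKKKKKKKK

Answer: 51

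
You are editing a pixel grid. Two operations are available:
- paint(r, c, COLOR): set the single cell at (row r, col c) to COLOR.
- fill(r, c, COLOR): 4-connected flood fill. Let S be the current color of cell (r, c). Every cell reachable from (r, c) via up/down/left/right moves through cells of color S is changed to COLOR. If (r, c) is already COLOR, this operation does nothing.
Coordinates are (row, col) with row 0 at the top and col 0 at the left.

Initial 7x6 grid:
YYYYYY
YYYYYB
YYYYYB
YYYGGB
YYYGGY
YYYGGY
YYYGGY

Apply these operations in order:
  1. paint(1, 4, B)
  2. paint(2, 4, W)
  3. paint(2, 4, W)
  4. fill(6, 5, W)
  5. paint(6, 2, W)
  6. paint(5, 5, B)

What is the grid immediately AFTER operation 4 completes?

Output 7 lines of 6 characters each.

Answer: YYYYYY
YYYYBB
YYYYWB
YYYGGB
YYYGGW
YYYGGW
YYYGGW

Derivation:
After op 1 paint(1,4,B):
YYYYYY
YYYYBB
YYYYYB
YYYGGB
YYYGGY
YYYGGY
YYYGGY
After op 2 paint(2,4,W):
YYYYYY
YYYYBB
YYYYWB
YYYGGB
YYYGGY
YYYGGY
YYYGGY
After op 3 paint(2,4,W):
YYYYYY
YYYYBB
YYYYWB
YYYGGB
YYYGGY
YYYGGY
YYYGGY
After op 4 fill(6,5,W) [3 cells changed]:
YYYYYY
YYYYBB
YYYYWB
YYYGGB
YYYGGW
YYYGGW
YYYGGW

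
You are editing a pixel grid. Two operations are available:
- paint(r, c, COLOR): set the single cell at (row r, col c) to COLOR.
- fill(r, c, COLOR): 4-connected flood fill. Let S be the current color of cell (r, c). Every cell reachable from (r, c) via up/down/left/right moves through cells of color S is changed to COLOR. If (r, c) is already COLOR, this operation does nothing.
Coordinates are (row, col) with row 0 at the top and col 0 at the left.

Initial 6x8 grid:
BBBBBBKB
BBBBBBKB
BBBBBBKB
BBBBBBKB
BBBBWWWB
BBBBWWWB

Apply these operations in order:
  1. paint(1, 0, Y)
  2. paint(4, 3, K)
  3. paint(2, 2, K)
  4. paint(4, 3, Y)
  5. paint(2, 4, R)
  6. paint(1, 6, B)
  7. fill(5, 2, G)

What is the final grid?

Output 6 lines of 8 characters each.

After op 1 paint(1,0,Y):
BBBBBBKB
YBBBBBKB
BBBBBBKB
BBBBBBKB
BBBBWWWB
BBBBWWWB
After op 2 paint(4,3,K):
BBBBBBKB
YBBBBBKB
BBBBBBKB
BBBBBBKB
BBBKWWWB
BBBBWWWB
After op 3 paint(2,2,K):
BBBBBBKB
YBBBBBKB
BBKBBBKB
BBBBBBKB
BBBKWWWB
BBBBWWWB
After op 4 paint(4,3,Y):
BBBBBBKB
YBBBBBKB
BBKBBBKB
BBBBBBKB
BBBYWWWB
BBBBWWWB
After op 5 paint(2,4,R):
BBBBBBKB
YBBBBBKB
BBKBRBKB
BBBBBBKB
BBBYWWWB
BBBBWWWB
After op 6 paint(1,6,B):
BBBBBBKB
YBBBBBBB
BBKBRBKB
BBBBBBKB
BBBYWWWB
BBBBWWWB
After op 7 fill(5,2,G) [35 cells changed]:
GGGGGGKG
YGGGGGGG
GGKGRGKG
GGGGGGKG
GGGYWWWG
GGGGWWWG

Answer: GGGGGGKG
YGGGGGGG
GGKGRGKG
GGGGGGKG
GGGYWWWG
GGGGWWWG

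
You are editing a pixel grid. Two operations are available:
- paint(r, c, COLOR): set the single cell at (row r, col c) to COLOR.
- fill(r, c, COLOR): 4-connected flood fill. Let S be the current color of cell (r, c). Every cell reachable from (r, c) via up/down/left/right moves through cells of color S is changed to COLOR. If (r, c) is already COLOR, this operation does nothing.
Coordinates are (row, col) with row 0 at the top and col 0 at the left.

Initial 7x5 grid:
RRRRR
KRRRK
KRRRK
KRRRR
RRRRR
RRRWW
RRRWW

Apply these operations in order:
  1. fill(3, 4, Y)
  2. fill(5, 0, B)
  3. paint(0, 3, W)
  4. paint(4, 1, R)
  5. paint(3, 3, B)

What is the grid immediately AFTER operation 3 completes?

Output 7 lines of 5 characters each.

After op 1 fill(3,4,Y) [26 cells changed]:
YYYYY
KYYYK
KYYYK
KYYYY
YYYYY
YYYWW
YYYWW
After op 2 fill(5,0,B) [26 cells changed]:
BBBBB
KBBBK
KBBBK
KBBBB
BBBBB
BBBWW
BBBWW
After op 3 paint(0,3,W):
BBBWB
KBBBK
KBBBK
KBBBB
BBBBB
BBBWW
BBBWW

Answer: BBBWB
KBBBK
KBBBK
KBBBB
BBBBB
BBBWW
BBBWW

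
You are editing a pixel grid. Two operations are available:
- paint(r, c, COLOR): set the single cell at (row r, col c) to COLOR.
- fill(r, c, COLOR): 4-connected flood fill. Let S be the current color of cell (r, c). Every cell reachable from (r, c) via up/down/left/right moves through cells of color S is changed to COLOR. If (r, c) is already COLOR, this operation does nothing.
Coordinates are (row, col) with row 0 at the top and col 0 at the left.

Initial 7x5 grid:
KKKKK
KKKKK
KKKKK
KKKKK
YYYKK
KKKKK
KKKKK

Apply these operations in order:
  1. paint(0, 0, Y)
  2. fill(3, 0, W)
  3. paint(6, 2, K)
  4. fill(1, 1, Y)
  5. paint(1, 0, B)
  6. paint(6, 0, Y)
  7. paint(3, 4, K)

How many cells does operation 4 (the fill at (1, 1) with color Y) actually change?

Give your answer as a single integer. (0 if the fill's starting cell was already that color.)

Answer: 30

Derivation:
After op 1 paint(0,0,Y):
YKKKK
KKKKK
KKKKK
KKKKK
YYYKK
KKKKK
KKKKK
After op 2 fill(3,0,W) [31 cells changed]:
YWWWW
WWWWW
WWWWW
WWWWW
YYYWW
WWWWW
WWWWW
After op 3 paint(6,2,K):
YWWWW
WWWWW
WWWWW
WWWWW
YYYWW
WWWWW
WWKWW
After op 4 fill(1,1,Y) [30 cells changed]:
YYYYY
YYYYY
YYYYY
YYYYY
YYYYY
YYYYY
YYKYY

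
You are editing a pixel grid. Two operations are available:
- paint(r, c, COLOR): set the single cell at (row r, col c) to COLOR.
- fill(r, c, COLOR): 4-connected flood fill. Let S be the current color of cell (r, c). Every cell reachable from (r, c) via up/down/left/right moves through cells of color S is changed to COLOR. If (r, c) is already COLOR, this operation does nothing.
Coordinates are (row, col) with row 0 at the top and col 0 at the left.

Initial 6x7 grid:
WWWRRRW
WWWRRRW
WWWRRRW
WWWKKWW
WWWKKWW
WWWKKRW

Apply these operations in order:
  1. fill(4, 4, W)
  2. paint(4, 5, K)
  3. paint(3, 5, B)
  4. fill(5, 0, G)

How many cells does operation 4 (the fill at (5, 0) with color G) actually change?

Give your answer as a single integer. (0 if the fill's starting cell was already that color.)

After op 1 fill(4,4,W) [6 cells changed]:
WWWRRRW
WWWRRRW
WWWRRRW
WWWWWWW
WWWWWWW
WWWWWRW
After op 2 paint(4,5,K):
WWWRRRW
WWWRRRW
WWWRRRW
WWWWWWW
WWWWWKW
WWWWWRW
After op 3 paint(3,5,B):
WWWRRRW
WWWRRRW
WWWRRRW
WWWWWBW
WWWWWKW
WWWWWRW
After op 4 fill(5,0,G) [24 cells changed]:
GGGRRRW
GGGRRRW
GGGRRRW
GGGGGBW
GGGGGKW
GGGGGRW

Answer: 24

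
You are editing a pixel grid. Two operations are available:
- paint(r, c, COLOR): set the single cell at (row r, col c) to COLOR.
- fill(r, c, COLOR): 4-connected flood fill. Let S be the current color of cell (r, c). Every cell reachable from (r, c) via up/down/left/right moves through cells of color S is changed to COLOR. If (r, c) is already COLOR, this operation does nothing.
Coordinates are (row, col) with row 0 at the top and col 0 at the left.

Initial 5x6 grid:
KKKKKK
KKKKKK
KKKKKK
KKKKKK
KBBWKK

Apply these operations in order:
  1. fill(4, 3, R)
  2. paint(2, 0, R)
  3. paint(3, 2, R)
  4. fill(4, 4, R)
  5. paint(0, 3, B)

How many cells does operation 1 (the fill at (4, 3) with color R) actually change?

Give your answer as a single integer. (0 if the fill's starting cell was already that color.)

Answer: 1

Derivation:
After op 1 fill(4,3,R) [1 cells changed]:
KKKKKK
KKKKKK
KKKKKK
KKKKKK
KBBRKK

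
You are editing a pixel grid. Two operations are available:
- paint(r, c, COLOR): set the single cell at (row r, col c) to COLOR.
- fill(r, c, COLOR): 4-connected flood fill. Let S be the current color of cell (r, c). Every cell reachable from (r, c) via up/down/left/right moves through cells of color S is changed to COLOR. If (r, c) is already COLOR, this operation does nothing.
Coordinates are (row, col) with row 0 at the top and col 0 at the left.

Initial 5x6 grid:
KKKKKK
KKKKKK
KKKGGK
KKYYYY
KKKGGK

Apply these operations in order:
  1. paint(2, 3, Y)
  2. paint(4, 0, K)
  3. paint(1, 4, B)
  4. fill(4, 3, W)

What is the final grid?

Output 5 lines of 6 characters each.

Answer: KKKKKK
KKKKBK
KKKYGK
KKYYYY
KKKWWK

Derivation:
After op 1 paint(2,3,Y):
KKKKKK
KKKKKK
KKKYGK
KKYYYY
KKKGGK
After op 2 paint(4,0,K):
KKKKKK
KKKKKK
KKKYGK
KKYYYY
KKKGGK
After op 3 paint(1,4,B):
KKKKKK
KKKKBK
KKKYGK
KKYYYY
KKKGGK
After op 4 fill(4,3,W) [2 cells changed]:
KKKKKK
KKKKBK
KKKYGK
KKYYYY
KKKWWK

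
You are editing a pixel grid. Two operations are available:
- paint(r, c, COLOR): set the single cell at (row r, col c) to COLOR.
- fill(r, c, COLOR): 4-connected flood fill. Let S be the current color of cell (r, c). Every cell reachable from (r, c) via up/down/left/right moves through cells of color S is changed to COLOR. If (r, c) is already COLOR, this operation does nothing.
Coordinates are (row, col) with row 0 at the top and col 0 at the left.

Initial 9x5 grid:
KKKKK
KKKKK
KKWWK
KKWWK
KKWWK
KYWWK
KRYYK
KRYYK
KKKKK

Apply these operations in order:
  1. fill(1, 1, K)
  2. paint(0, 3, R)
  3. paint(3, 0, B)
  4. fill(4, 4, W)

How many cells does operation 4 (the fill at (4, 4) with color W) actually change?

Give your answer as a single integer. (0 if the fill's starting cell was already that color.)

Answer: 28

Derivation:
After op 1 fill(1,1,K) [0 cells changed]:
KKKKK
KKKKK
KKWWK
KKWWK
KKWWK
KYWWK
KRYYK
KRYYK
KKKKK
After op 2 paint(0,3,R):
KKKRK
KKKKK
KKWWK
KKWWK
KKWWK
KYWWK
KRYYK
KRYYK
KKKKK
After op 3 paint(3,0,B):
KKKRK
KKKKK
KKWWK
BKWWK
KKWWK
KYWWK
KRYYK
KRYYK
KKKKK
After op 4 fill(4,4,W) [28 cells changed]:
WWWRW
WWWWW
WWWWW
BWWWW
WWWWW
WYWWW
WRYYW
WRYYW
WWWWW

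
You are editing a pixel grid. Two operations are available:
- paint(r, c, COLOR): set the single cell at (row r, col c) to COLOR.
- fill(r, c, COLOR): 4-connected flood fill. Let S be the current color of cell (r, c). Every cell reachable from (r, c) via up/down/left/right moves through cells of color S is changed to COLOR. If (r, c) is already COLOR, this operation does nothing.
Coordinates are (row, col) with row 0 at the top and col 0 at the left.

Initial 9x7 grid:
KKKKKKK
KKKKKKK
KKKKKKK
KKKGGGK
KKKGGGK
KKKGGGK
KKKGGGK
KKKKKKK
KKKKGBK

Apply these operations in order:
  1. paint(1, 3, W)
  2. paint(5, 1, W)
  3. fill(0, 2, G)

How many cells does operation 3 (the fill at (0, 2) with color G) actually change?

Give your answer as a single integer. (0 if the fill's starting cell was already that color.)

Answer: 47

Derivation:
After op 1 paint(1,3,W):
KKKKKKK
KKKWKKK
KKKKKKK
KKKGGGK
KKKGGGK
KKKGGGK
KKKGGGK
KKKKKKK
KKKKGBK
After op 2 paint(5,1,W):
KKKKKKK
KKKWKKK
KKKKKKK
KKKGGGK
KKKGGGK
KWKGGGK
KKKGGGK
KKKKKKK
KKKKGBK
After op 3 fill(0,2,G) [47 cells changed]:
GGGGGGG
GGGWGGG
GGGGGGG
GGGGGGG
GGGGGGG
GWGGGGG
GGGGGGG
GGGGGGG
GGGGGBG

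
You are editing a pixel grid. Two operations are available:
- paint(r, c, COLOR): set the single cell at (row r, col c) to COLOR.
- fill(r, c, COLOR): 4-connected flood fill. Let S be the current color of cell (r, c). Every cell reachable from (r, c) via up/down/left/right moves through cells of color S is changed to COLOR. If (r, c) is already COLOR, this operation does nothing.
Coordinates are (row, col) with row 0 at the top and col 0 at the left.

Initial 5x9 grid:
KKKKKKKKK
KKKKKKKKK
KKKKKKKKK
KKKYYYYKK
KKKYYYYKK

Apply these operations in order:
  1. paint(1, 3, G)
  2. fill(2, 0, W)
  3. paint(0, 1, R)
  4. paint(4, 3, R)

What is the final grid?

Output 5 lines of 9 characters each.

Answer: WRWWWWWWW
WWWGWWWWW
WWWWWWWWW
WWWYYYYWW
WWWRYYYWW

Derivation:
After op 1 paint(1,3,G):
KKKKKKKKK
KKKGKKKKK
KKKKKKKKK
KKKYYYYKK
KKKYYYYKK
After op 2 fill(2,0,W) [36 cells changed]:
WWWWWWWWW
WWWGWWWWW
WWWWWWWWW
WWWYYYYWW
WWWYYYYWW
After op 3 paint(0,1,R):
WRWWWWWWW
WWWGWWWWW
WWWWWWWWW
WWWYYYYWW
WWWYYYYWW
After op 4 paint(4,3,R):
WRWWWWWWW
WWWGWWWWW
WWWWWWWWW
WWWYYYYWW
WWWRYYYWW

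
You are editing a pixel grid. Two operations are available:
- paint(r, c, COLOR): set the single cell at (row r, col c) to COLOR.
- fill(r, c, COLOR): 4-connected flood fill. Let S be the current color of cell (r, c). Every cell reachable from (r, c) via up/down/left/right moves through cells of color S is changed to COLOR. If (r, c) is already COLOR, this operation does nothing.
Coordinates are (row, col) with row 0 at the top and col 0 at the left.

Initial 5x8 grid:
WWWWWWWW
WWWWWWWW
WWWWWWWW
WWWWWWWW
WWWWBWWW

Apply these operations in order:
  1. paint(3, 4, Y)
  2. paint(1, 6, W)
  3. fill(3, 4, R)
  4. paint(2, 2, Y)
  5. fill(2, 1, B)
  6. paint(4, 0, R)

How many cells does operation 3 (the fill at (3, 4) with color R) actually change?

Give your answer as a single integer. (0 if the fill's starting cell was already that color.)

After op 1 paint(3,4,Y):
WWWWWWWW
WWWWWWWW
WWWWWWWW
WWWWYWWW
WWWWBWWW
After op 2 paint(1,6,W):
WWWWWWWW
WWWWWWWW
WWWWWWWW
WWWWYWWW
WWWWBWWW
After op 3 fill(3,4,R) [1 cells changed]:
WWWWWWWW
WWWWWWWW
WWWWWWWW
WWWWRWWW
WWWWBWWW

Answer: 1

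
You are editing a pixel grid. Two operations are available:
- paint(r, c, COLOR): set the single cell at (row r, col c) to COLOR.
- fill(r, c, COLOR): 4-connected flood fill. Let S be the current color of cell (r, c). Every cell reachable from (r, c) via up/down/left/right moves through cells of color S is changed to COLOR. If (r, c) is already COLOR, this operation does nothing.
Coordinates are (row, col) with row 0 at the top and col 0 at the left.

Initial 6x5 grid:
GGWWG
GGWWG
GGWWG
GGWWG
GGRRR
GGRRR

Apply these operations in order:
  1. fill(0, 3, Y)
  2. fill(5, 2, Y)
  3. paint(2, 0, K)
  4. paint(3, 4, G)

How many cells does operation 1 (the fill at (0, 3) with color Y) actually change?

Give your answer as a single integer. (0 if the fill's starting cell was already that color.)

After op 1 fill(0,3,Y) [8 cells changed]:
GGYYG
GGYYG
GGYYG
GGYYG
GGRRR
GGRRR

Answer: 8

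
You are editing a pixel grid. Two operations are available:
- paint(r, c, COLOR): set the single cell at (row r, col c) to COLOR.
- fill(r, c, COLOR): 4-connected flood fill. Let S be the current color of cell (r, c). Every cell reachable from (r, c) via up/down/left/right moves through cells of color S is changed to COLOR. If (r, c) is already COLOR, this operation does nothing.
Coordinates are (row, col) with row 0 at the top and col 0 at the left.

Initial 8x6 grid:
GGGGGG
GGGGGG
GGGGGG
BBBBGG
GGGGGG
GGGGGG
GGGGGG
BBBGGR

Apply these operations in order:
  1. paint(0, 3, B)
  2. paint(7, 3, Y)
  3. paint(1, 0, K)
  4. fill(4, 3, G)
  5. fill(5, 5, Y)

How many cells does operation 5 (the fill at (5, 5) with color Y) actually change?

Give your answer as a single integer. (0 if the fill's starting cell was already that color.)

After op 1 paint(0,3,B):
GGGBGG
GGGGGG
GGGGGG
BBBBGG
GGGGGG
GGGGGG
GGGGGG
BBBGGR
After op 2 paint(7,3,Y):
GGGBGG
GGGGGG
GGGGGG
BBBBGG
GGGGGG
GGGGGG
GGGGGG
BBBYGR
After op 3 paint(1,0,K):
GGGBGG
KGGGGG
GGGGGG
BBBBGG
GGGGGG
GGGGGG
GGGGGG
BBBYGR
After op 4 fill(4,3,G) [0 cells changed]:
GGGBGG
KGGGGG
GGGGGG
BBBBGG
GGGGGG
GGGGGG
GGGGGG
BBBYGR
After op 5 fill(5,5,Y) [37 cells changed]:
YYYBYY
KYYYYY
YYYYYY
BBBBYY
YYYYYY
YYYYYY
YYYYYY
BBBYYR

Answer: 37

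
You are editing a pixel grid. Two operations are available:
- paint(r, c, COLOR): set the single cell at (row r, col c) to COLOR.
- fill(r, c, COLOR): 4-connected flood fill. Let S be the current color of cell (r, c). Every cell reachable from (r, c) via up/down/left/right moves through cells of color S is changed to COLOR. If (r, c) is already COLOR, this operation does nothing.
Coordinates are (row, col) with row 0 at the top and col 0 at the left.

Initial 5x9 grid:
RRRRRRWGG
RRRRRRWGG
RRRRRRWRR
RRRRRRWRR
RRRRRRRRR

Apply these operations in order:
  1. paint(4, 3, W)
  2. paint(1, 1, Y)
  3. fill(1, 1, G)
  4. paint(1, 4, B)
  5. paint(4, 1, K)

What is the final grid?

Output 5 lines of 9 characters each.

Answer: RRRRRRWGG
RGRRBRWGG
RRRRRRWRR
RRRRRRWRR
RKRWRRRRR

Derivation:
After op 1 paint(4,3,W):
RRRRRRWGG
RRRRRRWGG
RRRRRRWRR
RRRRRRWRR
RRRWRRRRR
After op 2 paint(1,1,Y):
RRRRRRWGG
RYRRRRWGG
RRRRRRWRR
RRRRRRWRR
RRRWRRRRR
After op 3 fill(1,1,G) [1 cells changed]:
RRRRRRWGG
RGRRRRWGG
RRRRRRWRR
RRRRRRWRR
RRRWRRRRR
After op 4 paint(1,4,B):
RRRRRRWGG
RGRRBRWGG
RRRRRRWRR
RRRRRRWRR
RRRWRRRRR
After op 5 paint(4,1,K):
RRRRRRWGG
RGRRBRWGG
RRRRRRWRR
RRRRRRWRR
RKRWRRRRR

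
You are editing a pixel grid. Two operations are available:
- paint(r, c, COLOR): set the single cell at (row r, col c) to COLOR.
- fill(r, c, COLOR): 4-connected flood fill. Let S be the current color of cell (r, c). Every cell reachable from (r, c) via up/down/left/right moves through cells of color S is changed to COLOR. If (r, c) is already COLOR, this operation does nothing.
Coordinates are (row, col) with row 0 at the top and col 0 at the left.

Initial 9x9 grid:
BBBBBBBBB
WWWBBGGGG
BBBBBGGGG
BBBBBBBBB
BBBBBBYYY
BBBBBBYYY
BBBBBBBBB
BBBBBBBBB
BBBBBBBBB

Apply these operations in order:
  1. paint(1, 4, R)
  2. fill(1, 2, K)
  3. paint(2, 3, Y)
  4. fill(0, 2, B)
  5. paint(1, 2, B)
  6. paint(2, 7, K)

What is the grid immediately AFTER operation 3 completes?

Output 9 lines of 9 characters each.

After op 1 paint(1,4,R):
BBBBBBBBB
WWWBRGGGG
BBBBBGGGG
BBBBBBBBB
BBBBBBYYY
BBBBBBYYY
BBBBBBBBB
BBBBBBBBB
BBBBBBBBB
After op 2 fill(1,2,K) [3 cells changed]:
BBBBBBBBB
KKKBRGGGG
BBBBBGGGG
BBBBBBBBB
BBBBBBYYY
BBBBBBYYY
BBBBBBBBB
BBBBBBBBB
BBBBBBBBB
After op 3 paint(2,3,Y):
BBBBBBBBB
KKKBRGGGG
BBBYBGGGG
BBBBBBBBB
BBBBBBYYY
BBBBBBYYY
BBBBBBBBB
BBBBBBBBB
BBBBBBBBB

Answer: BBBBBBBBB
KKKBRGGGG
BBBYBGGGG
BBBBBBBBB
BBBBBBYYY
BBBBBBYYY
BBBBBBBBB
BBBBBBBBB
BBBBBBBBB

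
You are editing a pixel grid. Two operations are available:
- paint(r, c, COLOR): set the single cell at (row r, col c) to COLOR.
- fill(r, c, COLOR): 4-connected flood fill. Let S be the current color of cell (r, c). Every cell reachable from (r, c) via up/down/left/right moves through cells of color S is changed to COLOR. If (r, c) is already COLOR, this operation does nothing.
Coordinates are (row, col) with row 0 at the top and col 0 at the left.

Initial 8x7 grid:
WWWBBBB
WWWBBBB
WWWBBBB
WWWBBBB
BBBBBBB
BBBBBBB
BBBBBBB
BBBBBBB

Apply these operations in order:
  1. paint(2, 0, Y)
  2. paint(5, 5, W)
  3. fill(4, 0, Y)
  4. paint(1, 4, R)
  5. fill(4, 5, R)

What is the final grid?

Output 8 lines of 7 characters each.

Answer: WWWRRRR
WWWRRRR
YWWRRRR
WWWRRRR
RRRRRRR
RRRRRWR
RRRRRRR
RRRRRRR

Derivation:
After op 1 paint(2,0,Y):
WWWBBBB
WWWBBBB
YWWBBBB
WWWBBBB
BBBBBBB
BBBBBBB
BBBBBBB
BBBBBBB
After op 2 paint(5,5,W):
WWWBBBB
WWWBBBB
YWWBBBB
WWWBBBB
BBBBBBB
BBBBBWB
BBBBBBB
BBBBBBB
After op 3 fill(4,0,Y) [43 cells changed]:
WWWYYYY
WWWYYYY
YWWYYYY
WWWYYYY
YYYYYYY
YYYYYWY
YYYYYYY
YYYYYYY
After op 4 paint(1,4,R):
WWWYYYY
WWWYRYY
YWWYYYY
WWWYYYY
YYYYYYY
YYYYYWY
YYYYYYY
YYYYYYY
After op 5 fill(4,5,R) [42 cells changed]:
WWWRRRR
WWWRRRR
YWWRRRR
WWWRRRR
RRRRRRR
RRRRRWR
RRRRRRR
RRRRRRR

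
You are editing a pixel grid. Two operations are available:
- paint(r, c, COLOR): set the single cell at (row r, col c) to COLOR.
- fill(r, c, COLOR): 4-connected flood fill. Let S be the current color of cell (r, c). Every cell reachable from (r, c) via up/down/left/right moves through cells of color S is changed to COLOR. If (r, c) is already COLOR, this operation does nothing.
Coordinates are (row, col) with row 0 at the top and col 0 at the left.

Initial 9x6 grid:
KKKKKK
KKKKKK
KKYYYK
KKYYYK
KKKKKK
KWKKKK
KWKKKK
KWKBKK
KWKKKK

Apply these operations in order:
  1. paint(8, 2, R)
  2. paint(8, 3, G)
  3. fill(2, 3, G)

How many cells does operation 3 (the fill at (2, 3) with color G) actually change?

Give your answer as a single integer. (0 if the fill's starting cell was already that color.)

Answer: 6

Derivation:
After op 1 paint(8,2,R):
KKKKKK
KKKKKK
KKYYYK
KKYYYK
KKKKKK
KWKKKK
KWKKKK
KWKBKK
KWRKKK
After op 2 paint(8,3,G):
KKKKKK
KKKKKK
KKYYYK
KKYYYK
KKKKKK
KWKKKK
KWKKKK
KWKBKK
KWRGKK
After op 3 fill(2,3,G) [6 cells changed]:
KKKKKK
KKKKKK
KKGGGK
KKGGGK
KKKKKK
KWKKKK
KWKKKK
KWKBKK
KWRGKK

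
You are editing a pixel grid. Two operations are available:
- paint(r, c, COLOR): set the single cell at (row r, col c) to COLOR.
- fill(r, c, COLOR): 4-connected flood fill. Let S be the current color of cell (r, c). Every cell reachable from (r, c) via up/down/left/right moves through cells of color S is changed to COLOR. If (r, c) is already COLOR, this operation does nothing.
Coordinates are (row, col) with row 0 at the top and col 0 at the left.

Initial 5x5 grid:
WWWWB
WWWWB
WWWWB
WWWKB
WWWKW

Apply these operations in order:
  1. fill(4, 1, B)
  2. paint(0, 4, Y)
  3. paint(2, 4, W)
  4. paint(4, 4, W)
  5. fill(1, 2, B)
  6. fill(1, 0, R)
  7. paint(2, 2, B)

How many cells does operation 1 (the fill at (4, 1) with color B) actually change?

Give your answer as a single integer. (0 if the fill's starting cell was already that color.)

Answer: 18

Derivation:
After op 1 fill(4,1,B) [18 cells changed]:
BBBBB
BBBBB
BBBBB
BBBKB
BBBKW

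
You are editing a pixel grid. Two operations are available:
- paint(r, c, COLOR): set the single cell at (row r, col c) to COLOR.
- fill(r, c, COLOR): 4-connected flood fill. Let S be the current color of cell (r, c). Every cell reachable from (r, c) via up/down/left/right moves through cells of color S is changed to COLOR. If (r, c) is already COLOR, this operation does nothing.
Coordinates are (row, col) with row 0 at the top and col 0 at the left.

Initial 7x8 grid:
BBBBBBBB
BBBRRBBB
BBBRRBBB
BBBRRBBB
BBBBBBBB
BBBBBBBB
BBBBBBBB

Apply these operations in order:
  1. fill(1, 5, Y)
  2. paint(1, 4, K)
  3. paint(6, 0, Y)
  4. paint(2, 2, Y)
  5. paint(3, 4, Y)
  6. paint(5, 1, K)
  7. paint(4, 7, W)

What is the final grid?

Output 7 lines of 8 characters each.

Answer: YYYYYYYY
YYYRKYYY
YYYRRYYY
YYYRYYYY
YYYYYYYW
YKYYYYYY
YYYYYYYY

Derivation:
After op 1 fill(1,5,Y) [50 cells changed]:
YYYYYYYY
YYYRRYYY
YYYRRYYY
YYYRRYYY
YYYYYYYY
YYYYYYYY
YYYYYYYY
After op 2 paint(1,4,K):
YYYYYYYY
YYYRKYYY
YYYRRYYY
YYYRRYYY
YYYYYYYY
YYYYYYYY
YYYYYYYY
After op 3 paint(6,0,Y):
YYYYYYYY
YYYRKYYY
YYYRRYYY
YYYRRYYY
YYYYYYYY
YYYYYYYY
YYYYYYYY
After op 4 paint(2,2,Y):
YYYYYYYY
YYYRKYYY
YYYRRYYY
YYYRRYYY
YYYYYYYY
YYYYYYYY
YYYYYYYY
After op 5 paint(3,4,Y):
YYYYYYYY
YYYRKYYY
YYYRRYYY
YYYRYYYY
YYYYYYYY
YYYYYYYY
YYYYYYYY
After op 6 paint(5,1,K):
YYYYYYYY
YYYRKYYY
YYYRRYYY
YYYRYYYY
YYYYYYYY
YKYYYYYY
YYYYYYYY
After op 7 paint(4,7,W):
YYYYYYYY
YYYRKYYY
YYYRRYYY
YYYRYYYY
YYYYYYYW
YKYYYYYY
YYYYYYYY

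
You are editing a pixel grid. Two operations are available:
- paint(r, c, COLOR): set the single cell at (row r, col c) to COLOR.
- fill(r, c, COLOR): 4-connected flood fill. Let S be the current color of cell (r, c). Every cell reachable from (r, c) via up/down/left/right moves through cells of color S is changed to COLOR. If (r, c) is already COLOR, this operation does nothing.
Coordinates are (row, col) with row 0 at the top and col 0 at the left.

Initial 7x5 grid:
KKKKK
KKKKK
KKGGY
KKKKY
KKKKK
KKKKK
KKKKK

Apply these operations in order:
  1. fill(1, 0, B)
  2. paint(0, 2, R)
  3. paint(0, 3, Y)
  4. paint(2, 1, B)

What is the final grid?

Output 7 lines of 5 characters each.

After op 1 fill(1,0,B) [31 cells changed]:
BBBBB
BBBBB
BBGGY
BBBBY
BBBBB
BBBBB
BBBBB
After op 2 paint(0,2,R):
BBRBB
BBBBB
BBGGY
BBBBY
BBBBB
BBBBB
BBBBB
After op 3 paint(0,3,Y):
BBRYB
BBBBB
BBGGY
BBBBY
BBBBB
BBBBB
BBBBB
After op 4 paint(2,1,B):
BBRYB
BBBBB
BBGGY
BBBBY
BBBBB
BBBBB
BBBBB

Answer: BBRYB
BBBBB
BBGGY
BBBBY
BBBBB
BBBBB
BBBBB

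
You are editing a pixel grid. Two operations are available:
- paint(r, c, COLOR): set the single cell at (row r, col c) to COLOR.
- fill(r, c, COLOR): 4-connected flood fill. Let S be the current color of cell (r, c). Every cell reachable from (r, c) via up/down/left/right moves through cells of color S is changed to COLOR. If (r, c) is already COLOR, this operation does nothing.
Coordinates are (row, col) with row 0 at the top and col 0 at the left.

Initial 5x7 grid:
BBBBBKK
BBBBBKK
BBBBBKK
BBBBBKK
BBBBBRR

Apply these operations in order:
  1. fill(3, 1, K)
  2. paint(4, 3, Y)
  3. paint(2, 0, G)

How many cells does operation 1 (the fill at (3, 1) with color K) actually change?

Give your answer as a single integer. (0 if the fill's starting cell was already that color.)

Answer: 25

Derivation:
After op 1 fill(3,1,K) [25 cells changed]:
KKKKKKK
KKKKKKK
KKKKKKK
KKKKKKK
KKKKKRR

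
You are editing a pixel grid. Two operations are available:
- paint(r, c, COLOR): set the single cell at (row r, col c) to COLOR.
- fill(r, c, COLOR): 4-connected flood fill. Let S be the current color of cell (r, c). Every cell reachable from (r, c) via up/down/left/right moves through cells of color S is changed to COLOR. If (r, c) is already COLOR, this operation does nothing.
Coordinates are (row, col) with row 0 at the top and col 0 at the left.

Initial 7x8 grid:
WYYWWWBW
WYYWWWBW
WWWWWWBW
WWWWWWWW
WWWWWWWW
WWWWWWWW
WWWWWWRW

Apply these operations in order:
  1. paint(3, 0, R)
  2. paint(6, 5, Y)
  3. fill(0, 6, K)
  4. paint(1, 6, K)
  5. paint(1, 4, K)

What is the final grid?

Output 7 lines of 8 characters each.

After op 1 paint(3,0,R):
WYYWWWBW
WYYWWWBW
WWWWWWBW
RWWWWWWW
WWWWWWWW
WWWWWWWW
WWWWWWRW
After op 2 paint(6,5,Y):
WYYWWWBW
WYYWWWBW
WWWWWWBW
RWWWWWWW
WWWWWWWW
WWWWWWWW
WWWWWYRW
After op 3 fill(0,6,K) [3 cells changed]:
WYYWWWKW
WYYWWWKW
WWWWWWKW
RWWWWWWW
WWWWWWWW
WWWWWWWW
WWWWWYRW
After op 4 paint(1,6,K):
WYYWWWKW
WYYWWWKW
WWWWWWKW
RWWWWWWW
WWWWWWWW
WWWWWWWW
WWWWWYRW
After op 5 paint(1,4,K):
WYYWWWKW
WYYWKWKW
WWWWWWKW
RWWWWWWW
WWWWWWWW
WWWWWWWW
WWWWWYRW

Answer: WYYWWWKW
WYYWKWKW
WWWWWWKW
RWWWWWWW
WWWWWWWW
WWWWWWWW
WWWWWYRW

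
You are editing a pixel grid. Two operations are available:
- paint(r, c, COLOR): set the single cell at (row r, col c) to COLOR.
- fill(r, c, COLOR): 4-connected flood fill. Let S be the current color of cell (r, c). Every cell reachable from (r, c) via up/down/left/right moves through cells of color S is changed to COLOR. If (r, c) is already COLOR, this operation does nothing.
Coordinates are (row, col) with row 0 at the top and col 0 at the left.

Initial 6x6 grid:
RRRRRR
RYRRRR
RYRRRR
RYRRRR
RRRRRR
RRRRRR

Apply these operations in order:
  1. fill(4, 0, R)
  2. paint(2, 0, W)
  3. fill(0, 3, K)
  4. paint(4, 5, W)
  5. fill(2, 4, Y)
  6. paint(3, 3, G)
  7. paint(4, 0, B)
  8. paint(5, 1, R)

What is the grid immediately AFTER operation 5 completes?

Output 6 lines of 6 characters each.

Answer: YYYYYY
YYYYYY
WYYYYY
YYYYYY
YYYYYW
YYYYYY

Derivation:
After op 1 fill(4,0,R) [0 cells changed]:
RRRRRR
RYRRRR
RYRRRR
RYRRRR
RRRRRR
RRRRRR
After op 2 paint(2,0,W):
RRRRRR
RYRRRR
WYRRRR
RYRRRR
RRRRRR
RRRRRR
After op 3 fill(0,3,K) [32 cells changed]:
KKKKKK
KYKKKK
WYKKKK
KYKKKK
KKKKKK
KKKKKK
After op 4 paint(4,5,W):
KKKKKK
KYKKKK
WYKKKK
KYKKKK
KKKKKW
KKKKKK
After op 5 fill(2,4,Y) [31 cells changed]:
YYYYYY
YYYYYY
WYYYYY
YYYYYY
YYYYYW
YYYYYY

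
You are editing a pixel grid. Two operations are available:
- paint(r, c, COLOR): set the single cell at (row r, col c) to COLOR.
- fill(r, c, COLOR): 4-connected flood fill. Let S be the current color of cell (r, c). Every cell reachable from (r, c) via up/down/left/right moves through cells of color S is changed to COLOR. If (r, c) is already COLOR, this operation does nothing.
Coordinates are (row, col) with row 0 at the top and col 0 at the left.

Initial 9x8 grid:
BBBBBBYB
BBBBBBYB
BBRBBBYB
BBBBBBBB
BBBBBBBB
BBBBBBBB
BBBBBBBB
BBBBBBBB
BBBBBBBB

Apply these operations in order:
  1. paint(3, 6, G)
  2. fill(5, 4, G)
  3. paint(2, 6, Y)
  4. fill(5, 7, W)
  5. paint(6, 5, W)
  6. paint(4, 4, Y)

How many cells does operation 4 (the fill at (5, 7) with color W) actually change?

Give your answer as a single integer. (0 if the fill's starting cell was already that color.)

After op 1 paint(3,6,G):
BBBBBBYB
BBBBBBYB
BBRBBBYB
BBBBBBGB
BBBBBBBB
BBBBBBBB
BBBBBBBB
BBBBBBBB
BBBBBBBB
After op 2 fill(5,4,G) [67 cells changed]:
GGGGGGYG
GGGGGGYG
GGRGGGYG
GGGGGGGG
GGGGGGGG
GGGGGGGG
GGGGGGGG
GGGGGGGG
GGGGGGGG
After op 3 paint(2,6,Y):
GGGGGGYG
GGGGGGYG
GGRGGGYG
GGGGGGGG
GGGGGGGG
GGGGGGGG
GGGGGGGG
GGGGGGGG
GGGGGGGG
After op 4 fill(5,7,W) [68 cells changed]:
WWWWWWYW
WWWWWWYW
WWRWWWYW
WWWWWWWW
WWWWWWWW
WWWWWWWW
WWWWWWWW
WWWWWWWW
WWWWWWWW

Answer: 68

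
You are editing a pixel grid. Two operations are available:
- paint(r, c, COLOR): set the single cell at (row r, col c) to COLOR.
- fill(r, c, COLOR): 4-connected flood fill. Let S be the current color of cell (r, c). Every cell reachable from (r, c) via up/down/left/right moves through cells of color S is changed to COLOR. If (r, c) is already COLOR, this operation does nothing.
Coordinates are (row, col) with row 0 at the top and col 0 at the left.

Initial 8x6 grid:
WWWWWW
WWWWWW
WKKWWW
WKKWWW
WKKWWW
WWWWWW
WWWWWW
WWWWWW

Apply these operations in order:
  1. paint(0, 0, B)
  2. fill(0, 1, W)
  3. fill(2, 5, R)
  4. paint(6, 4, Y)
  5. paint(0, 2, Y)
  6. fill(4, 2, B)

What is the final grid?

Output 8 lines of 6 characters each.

After op 1 paint(0,0,B):
BWWWWW
WWWWWW
WKKWWW
WKKWWW
WKKWWW
WWWWWW
WWWWWW
WWWWWW
After op 2 fill(0,1,W) [0 cells changed]:
BWWWWW
WWWWWW
WKKWWW
WKKWWW
WKKWWW
WWWWWW
WWWWWW
WWWWWW
After op 3 fill(2,5,R) [41 cells changed]:
BRRRRR
RRRRRR
RKKRRR
RKKRRR
RKKRRR
RRRRRR
RRRRRR
RRRRRR
After op 4 paint(6,4,Y):
BRRRRR
RRRRRR
RKKRRR
RKKRRR
RKKRRR
RRRRRR
RRRRYR
RRRRRR
After op 5 paint(0,2,Y):
BRYRRR
RRRRRR
RKKRRR
RKKRRR
RKKRRR
RRRRRR
RRRRYR
RRRRRR
After op 6 fill(4,2,B) [6 cells changed]:
BRYRRR
RRRRRR
RBBRRR
RBBRRR
RBBRRR
RRRRRR
RRRRYR
RRRRRR

Answer: BRYRRR
RRRRRR
RBBRRR
RBBRRR
RBBRRR
RRRRRR
RRRRYR
RRRRRR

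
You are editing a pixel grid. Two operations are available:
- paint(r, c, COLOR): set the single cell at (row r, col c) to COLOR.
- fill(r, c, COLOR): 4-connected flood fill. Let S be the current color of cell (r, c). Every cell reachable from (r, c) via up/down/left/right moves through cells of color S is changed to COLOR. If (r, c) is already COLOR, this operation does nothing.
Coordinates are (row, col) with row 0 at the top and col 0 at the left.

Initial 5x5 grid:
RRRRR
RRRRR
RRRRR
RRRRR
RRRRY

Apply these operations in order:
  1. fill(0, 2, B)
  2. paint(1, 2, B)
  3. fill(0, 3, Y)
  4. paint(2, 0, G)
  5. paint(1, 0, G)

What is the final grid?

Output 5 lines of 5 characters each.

Answer: YYYYY
GYYYY
GYYYY
YYYYY
YYYYY

Derivation:
After op 1 fill(0,2,B) [24 cells changed]:
BBBBB
BBBBB
BBBBB
BBBBB
BBBBY
After op 2 paint(1,2,B):
BBBBB
BBBBB
BBBBB
BBBBB
BBBBY
After op 3 fill(0,3,Y) [24 cells changed]:
YYYYY
YYYYY
YYYYY
YYYYY
YYYYY
After op 4 paint(2,0,G):
YYYYY
YYYYY
GYYYY
YYYYY
YYYYY
After op 5 paint(1,0,G):
YYYYY
GYYYY
GYYYY
YYYYY
YYYYY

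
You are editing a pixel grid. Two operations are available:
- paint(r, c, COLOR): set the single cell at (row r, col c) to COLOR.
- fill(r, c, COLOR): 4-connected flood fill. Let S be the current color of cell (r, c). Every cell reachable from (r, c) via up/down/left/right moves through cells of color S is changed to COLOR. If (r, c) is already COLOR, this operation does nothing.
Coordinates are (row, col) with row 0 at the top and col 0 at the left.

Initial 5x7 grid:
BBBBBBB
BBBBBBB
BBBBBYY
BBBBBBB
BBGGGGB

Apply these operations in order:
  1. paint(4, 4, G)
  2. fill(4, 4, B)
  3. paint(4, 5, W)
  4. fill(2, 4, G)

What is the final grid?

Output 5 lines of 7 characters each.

After op 1 paint(4,4,G):
BBBBBBB
BBBBBBB
BBBBBYY
BBBBBBB
BBGGGGB
After op 2 fill(4,4,B) [4 cells changed]:
BBBBBBB
BBBBBBB
BBBBBYY
BBBBBBB
BBBBBBB
After op 3 paint(4,5,W):
BBBBBBB
BBBBBBB
BBBBBYY
BBBBBBB
BBBBBWB
After op 4 fill(2,4,G) [32 cells changed]:
GGGGGGG
GGGGGGG
GGGGGYY
GGGGGGG
GGGGGWG

Answer: GGGGGGG
GGGGGGG
GGGGGYY
GGGGGGG
GGGGGWG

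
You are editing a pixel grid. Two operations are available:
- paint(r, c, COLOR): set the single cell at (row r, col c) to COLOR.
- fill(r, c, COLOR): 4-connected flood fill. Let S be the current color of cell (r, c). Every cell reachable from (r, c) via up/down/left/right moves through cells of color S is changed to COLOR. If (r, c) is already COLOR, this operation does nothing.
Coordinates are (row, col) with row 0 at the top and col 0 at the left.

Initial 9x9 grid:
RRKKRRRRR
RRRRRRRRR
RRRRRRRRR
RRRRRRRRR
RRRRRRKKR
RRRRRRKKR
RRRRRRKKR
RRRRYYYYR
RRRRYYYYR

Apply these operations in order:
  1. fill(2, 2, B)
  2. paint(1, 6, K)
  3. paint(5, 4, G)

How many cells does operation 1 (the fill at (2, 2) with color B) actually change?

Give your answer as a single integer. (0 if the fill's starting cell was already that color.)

Answer: 65

Derivation:
After op 1 fill(2,2,B) [65 cells changed]:
BBKKBBBBB
BBBBBBBBB
BBBBBBBBB
BBBBBBBBB
BBBBBBKKB
BBBBBBKKB
BBBBBBKKB
BBBBYYYYB
BBBBYYYYB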